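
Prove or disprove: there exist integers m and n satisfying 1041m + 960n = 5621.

There are no such integers.

gcd(1041, 960) = 3, so every integer of the form 1041m + 960n is a multiple of 3.
But 5621 = 3·1873 + 2, so 3 ∤ 5621.
So the equation is unsolvable over ℤ.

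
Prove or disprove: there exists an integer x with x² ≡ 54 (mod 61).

No, no such integer exists.

Apply Euler's criterion with the prime 61: 54 is a quadratic residue iff 54^30 ≡ 1 (mod 61), and a non-residue iff it is ≡ −1.
Repeated squaring mod 61: 54^2 = 2916 ≡ 49; 54^4 ≡ 49² = 2401 ≡ 22; 54^8 ≡ 22² = 484 ≡ 57; 54^16 ≡ 57² = 3249 ≡ 16.
Since 30 = 16 + 8 + 4 + 2, 54^30 ≡ 16 · 57 · 22 · 49; multiplying out mod 61: 16·57 = 912 ≡ 58, then 58·22 = 1276 ≡ 56, then 56·49 = 2744 ≡ 60. Thus 54^30 ≡ 60 ≡ −1 (mod 61).
By Euler's criterion 54 is a quadratic non-residue mod 61: no x satisfies x² ≡ 54 (mod 61).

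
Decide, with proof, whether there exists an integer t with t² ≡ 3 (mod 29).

29 is prime, so by Euler's criterion 3 is a square mod 29 iff 3^((29−1)/2) = 3^14 ≡ 1 (mod 29).
Squaring successively (mod 29): 3^2 = 9 ≡ 9; 3^4 ≡ 9² = 81 ≡ 23; 3^8 ≡ 23² = 529 ≡ 7.
Since 14 = 8 + 4 + 2, 3^14 ≡ 7 · 23 · 9; multiplying out mod 29: 7·23 = 161 ≡ 16, then 16·9 = 144 ≡ 28. Thus 3^14 ≡ 28 ≡ −1 (mod 29).
By Euler's criterion 3 is a quadratic non-residue mod 29: no t satisfies t² ≡ 3 (mod 29).

No, no such integer exists.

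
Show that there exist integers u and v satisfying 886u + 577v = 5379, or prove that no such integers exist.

u = 572, v = -869

886 and 577 are coprime, so 886u + 577v ranges over all of ℤ.
Run the Euclidean algorithm on 886 and 577: 886 = 1·577 + 309, 577 = 1·309 + 268, 309 = 1·268 + 41, 268 = 6·41 + 22, 41 = 1·22 + 19, 22 = 1·19 + 3, 19 = 6·3 + 1, 3 = 3·1 + 0.
Back-substituting, 1 = 19 − 6·3 = 19 − 6·(22 − 1·19) = −6·22 + 7·19 = −6·22 + 7·(41 − 1·22) = 7·41 − 13·22 = 7·41 − 13·(268 − 6·41) = −13·268 + 85·41 = −13·268 + 85·(309 − 1·268) = 85·309 − 98·268 = 85·309 − 98·(577 − 1·309) = −98·577 + 183·309 = −98·577 + 183·(886 − 1·577) = 183·886 − 281·577; that is, 886·183 + 577·(-281) = 1.
Scaling by 5379 gives the particular solution (u, v) = (984357, -1511499).
Shifting by a multiple of (577, −886) keeps it a solution: u = 984357 − 1705·577 = 572, v = -1511499 + 1705·886 = -869.
Check: 886·572 + 577·(-869) = 506792 − 501413 = 5379. ✓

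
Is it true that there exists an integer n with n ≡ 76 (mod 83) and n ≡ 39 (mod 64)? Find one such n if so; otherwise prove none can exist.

n = 2151

gcd(83, 64) = 1, so the Chinese Remainder Theorem guarantees exactly one residue class mod 5312 satisfying both.
Write n = 76 + 83t and require 76 + 83t ≡ 39 (mod 64), i.e. 83t ≡ 27 (mod 64).
83 ≡ 19 (mod 64), so this reads 19t ≡ 27 (mod 64). Note 19·27 = 513 ≡ 1 (mod 64) (as 513 − 1 = 8·64), so 19⁻¹ ≡ 27.
Therefore t ≡ 27·27 = 729 ≡ 25 (mod 64).
With t = 25: n = 76 + 83·25 = 2151.
Verify: 2151 = 25·83 + 76 and 2151 = 33·64 + 39. ✓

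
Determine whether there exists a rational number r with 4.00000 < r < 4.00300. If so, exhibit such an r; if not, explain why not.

r = 1337/334

Look for a denominator N such that an integer falls strictly between N·4.00000 and N·4.00300. N = 334 works: 334·4.00000 = 1336.00000 < 1337 < 1337.00200 = 334·4.00300.
So r = 1337/334 works: it is a ratio of integers, and dividing 334·4.00000 < 1337 < 334·4.00300 through by 334 gives 4.00000 < 1337/334 < 4.00300.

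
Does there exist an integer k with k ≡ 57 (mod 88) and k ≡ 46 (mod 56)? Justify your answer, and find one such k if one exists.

Both moduli are multiples of 8 = gcd(88, 56), so any solution would satisfy k ≡ 57 and k ≡ 46 modulo 8 simultaneously.
But 57 mod 8 = 1 while 46 mod 8 = 6, a contradiction.
So no integer satisfies both congruences.

There is no such integer.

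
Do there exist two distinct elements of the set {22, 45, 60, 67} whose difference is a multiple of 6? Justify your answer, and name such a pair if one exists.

No such pair exists.

Residues mod 6: 22↦4, 45↦3, 60↦0, 67↦1.
No residue repeats among the 4 elements, so no pair has difference ≡ 0 (mod 6).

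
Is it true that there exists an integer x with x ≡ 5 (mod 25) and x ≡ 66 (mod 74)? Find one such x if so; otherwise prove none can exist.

x = 880

Since 25 and 74 share no common factor, CRT says the pair of congruences has a solution (unique mod 1850).
Any solution of the first congruence is x = 5 + 25t; substituting into the second, 25t ≡ 66 − 5 ≡ 61 (mod 74).
Invert 25 mod 74 by the Euclidean algorithm: 74 = 2·25 + 24, 25 = 1·24 + 1, 24 = 24·1 + 0; back-substituting, 1 = 25 − 1·24 = 25 − (74 − 2·25) = −74 + 3·25. Hence 25·3 ≡ 1, so 25⁻¹ ≡ 3 (mod 74).
Therefore t ≡ 3·61 = 183 ≡ 35 (mod 74).
Taking t = 35 gives x = 5 + 25·35 = 880.
Indeed 880 ≡ 5 (mod 25) and 880 ≡ 66 (mod 74).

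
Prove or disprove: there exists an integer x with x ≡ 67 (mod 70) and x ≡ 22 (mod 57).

x = 2587

The moduli 70 and 57 are coprime, so by the Chinese Remainder Theorem a unique solution modulo 3990 exists.
Any solution of the first congruence is x = 67 + 70t; substituting into the second, 70t ≡ 22 − 67 ≡ 12 (mod 57).
70 ≡ 13 (mod 57), so this reads 13t ≡ 12 (mod 57). Note 13·22 = 286 ≡ 1 (mod 57) (as 286 − 1 = 5·57), so 13⁻¹ ≡ 22.
Therefore t ≡ 22·12 = 264 ≡ 36 (mod 57).
With t = 36: x = 67 + 70·36 = 2587.
Indeed 2587 ≡ 67 (mod 70) and 2587 ≡ 22 (mod 57).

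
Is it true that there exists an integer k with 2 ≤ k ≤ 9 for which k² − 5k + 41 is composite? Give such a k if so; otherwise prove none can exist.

At k = 8: 8² − 5·8 + 41 = 65 = 5·13, which is composite.

k = 8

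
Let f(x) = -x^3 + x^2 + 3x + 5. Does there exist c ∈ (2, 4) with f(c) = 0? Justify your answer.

Yes, such a c exists.

f(2) = 7 and f(4) = -31, which have opposite signs.
Since f is a polynomial it is continuous on [2, 4].
So by the Intermediate Value Theorem there is a c strictly between 2 and 4 with f(c) = 0.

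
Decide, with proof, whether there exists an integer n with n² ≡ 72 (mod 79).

Take n = 54. Then 54² = 2916 = 36·79 + 72, so 54² ≡ 72 (mod 79).

n = 54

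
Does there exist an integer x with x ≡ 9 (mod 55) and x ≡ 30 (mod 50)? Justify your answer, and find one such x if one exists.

gcd(55, 50) = 5. If x ≡ 9 (mod 55) and x ≡ 30 (mod 50), then x ≡ 9 (mod 5) and x ≡ 30 (mod 5).
These are incompatible: 9 − 30 = -21 is not divisible by 5.
Hence the system has no solution.

No such integer exists.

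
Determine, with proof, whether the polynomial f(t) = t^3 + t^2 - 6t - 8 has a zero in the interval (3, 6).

f has no root in that interval.

f(3) = 10 and f(6) = 208, both positive, so a sign-change argument is unavailable; we show f keeps this sign on the whole interval.
Substitute t = 3 + u, where 0 < u < 3 on the interval. Expanding, f(3 + u) = u^3 + 10u^2 + 27u + 10.
The nonzero coefficients here are all positive, so for u > 0 every term is positive (or zero), and the constant term 10 is strictly positive.
So f is strictly positive on (3, 6); no root exists in the interval.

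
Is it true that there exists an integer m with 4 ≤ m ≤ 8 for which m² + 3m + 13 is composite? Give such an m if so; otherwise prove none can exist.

No such integer m in that range exists.

The values for m = 4, 5, …, 8 are 41, 53, 67, 83, 101, and each of these is prime.
So no value in the range makes the expression composite.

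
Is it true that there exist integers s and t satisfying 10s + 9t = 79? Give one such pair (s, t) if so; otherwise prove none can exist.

Since gcd(10, 9) = 1, every integer is an integer combination of 10 and 9.
Euclidean algorithm: 10 = 1·9 + 1, 9 = 9·1 + 0.
Unwinding: 1 = 10 − 1·9, i.e. 10·1 + 9·(-1) = 1.
Times 79: 10·79 + 9·(-79) = 79, so (79, -79) solves it.
Shifting by a multiple of (9, −10) keeps it a solution: s = 79 − 8·9 = 7, t = -79 + 8·10 = 1.
Check: 10·7 + 9·1 = 70 + 9 = 79. ✓

s = 7, t = 1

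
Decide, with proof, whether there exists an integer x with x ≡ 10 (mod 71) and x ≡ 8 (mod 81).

x = 4625

The moduli 71 and 81 are coprime, so by the Chinese Remainder Theorem a unique solution modulo 5751 exists.
Any solution of the first congruence is x = 10 + 71t; substituting into the second, 71t ≡ 8 − 10 ≡ 79 (mod 81).
Invert 71 mod 81 by the Euclidean algorithm: 81 = 1·71 + 10, 71 = 7·10 + 1, 10 = 10·1 + 0; back-substituting, 1 = 71 − 7·10 = 71 − 7·(81 − 1·71) = −7·81 + 8·71. Hence 71·8 ≡ 1, so 71⁻¹ ≡ 8 (mod 81).
Therefore t ≡ 8·79 = 632 ≡ 65 (mod 81).
Taking t = 65 gives x = 10 + 71·65 = 4625.
Verify: 4625 = 65·71 + 10 and 4625 = 57·81 + 8. ✓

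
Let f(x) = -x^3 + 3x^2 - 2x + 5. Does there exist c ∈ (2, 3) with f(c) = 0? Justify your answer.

Such a root exists.

f(2) = 5 and f(3) = -1, which have opposite signs.
As a polynomial, f is continuous on every closed interval.
By the Intermediate Value Theorem f must vanish at some point of (2, 3).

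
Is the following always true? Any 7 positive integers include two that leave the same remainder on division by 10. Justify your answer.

Consider the 7 integers 45, 46, …, 51. They lie in distinct residue classes modulo 10, since 7 ≤ 10.
So no two of them leave the same remainder on division by 10; the claim fails for this set.

No; for instance {45, 46, 47, 48, 49, 50, 51} is a counterexample.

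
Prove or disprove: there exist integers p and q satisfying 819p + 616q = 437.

Both 819 and 616 are divisible by gcd(819, 616) = 7, hence so is any combination 819p + 616q.
However 437 leaves remainder 3 on division by 7.
Hence no integers p, q satisfy the equation.

No, no such integers exist.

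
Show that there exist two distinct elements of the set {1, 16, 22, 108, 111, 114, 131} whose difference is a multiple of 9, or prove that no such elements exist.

Residues mod 9: 1↦1, 16↦7, 22↦4, 108↦0, 111↦3, 114↦6, 131↦5.
No residue repeats among the 7 elements, so no pair has difference ≡ 0 (mod 9).

There is no such pair.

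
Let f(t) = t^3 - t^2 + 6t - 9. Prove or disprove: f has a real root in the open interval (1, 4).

f(1) = -3 and f(4) = 63, which have opposite signs.
f is continuous everywhere (it is a polynomial), in particular on [1, 4].
By the Intermediate Value Theorem, f takes the value 0 somewhere in the open interval.

Such a root exists.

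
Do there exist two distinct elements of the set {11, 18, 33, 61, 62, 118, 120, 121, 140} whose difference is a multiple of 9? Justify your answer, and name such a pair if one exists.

Reduce each element modulo 9: 11↦2, 18↦0, 33↦6, 61↦7, 62↦8, 118↦1, 120↦3, 121↦4, 140↦5.
No residue repeats among the 9 elements, so no pair has difference ≡ 0 (mod 9).

No such pair exists.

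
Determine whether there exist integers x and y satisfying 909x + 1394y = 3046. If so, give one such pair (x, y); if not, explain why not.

Since gcd(909, 1394) = 1, every integer is an integer combination of 909 and 1394.
Run the Euclidean algorithm on 1394 and 909: 1394 = 1·909 + 485, 909 = 1·485 + 424, 485 = 1·424 + 61, 424 = 6·61 + 58, 61 = 1·58 + 3, 58 = 19·3 + 1, 3 = 3·1 + 0.
Back-substituting, 1 = 58 − 19·3 = 58 − 19·(61 − 1·58) = −19·61 + 20·58 = −19·61 + 20·(424 − 6·61) = 20·424 − 139·61 = 20·424 − 139·(485 − 1·424) = −139·485 + 159·424 = −139·485 + 159·(909 − 1·485) = 159·909 − 298·485 = 159·909 − 298·(1394 − 1·909) = −298·1394 + 457·909; that is, 909·457 + 1394·(-298) = 1.
Multiplying through by 3046: x = 457·3046 = 1392022, y = (-298)·3046 = -907708 is a solution.
Subtracting 998·1394 from x and adding 998·909 to y gives the tidier solution (810, -526).
Indeed 909·810 + 1394·(-526) = 736290 − 733244 = 3046.

x = 810, y = -526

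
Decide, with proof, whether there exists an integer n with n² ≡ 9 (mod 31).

Take n = 3. Then 3² = 9, and since 0 ≤ 9 < 31 this is already reduced: 3² ≡ 9 (mod 31).

n = 3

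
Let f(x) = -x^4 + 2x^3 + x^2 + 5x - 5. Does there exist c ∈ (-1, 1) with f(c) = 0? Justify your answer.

Such a root exists.

f(-1) = -12 and f(1) = 2, which have opposite signs.
Since f is a polynomial it is continuous on [-1, 1].
By the Intermediate Value Theorem, f takes the value 0 somewhere in the open interval.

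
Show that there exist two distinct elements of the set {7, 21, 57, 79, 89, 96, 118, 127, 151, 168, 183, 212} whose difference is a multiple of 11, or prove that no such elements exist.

Yes: 7 and 183.

Reduce each element mod 11: 7↦7, 21↦10, 57↦2, 79↦2, 89↦1, 96↦8, 118↦8, 127↦6, 151↦8, 168↦3, 183↦7, 212↦3. The residue 7 repeats (at 7 and 183), and 183 − 7 = 176 = 16·11.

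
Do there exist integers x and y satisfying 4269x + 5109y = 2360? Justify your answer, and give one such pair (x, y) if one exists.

No, no such integers exist.

Any value of 4269x + 5109y is a multiple of gcd(4269, 5109) = 3.
But 2360 is not a multiple of 3 (it leaves remainder 2).
Therefore 4269x + 5109y = 2360 has no solution in integers.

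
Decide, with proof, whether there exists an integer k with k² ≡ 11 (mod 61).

Apply Euler's criterion with the prime 61: 11 is a quadratic residue iff 11^30 ≡ 1 (mod 61), and a non-residue iff it is ≡ −1.
Repeated squaring mod 61: 11^2 = 121 ≡ 60; 11^4 ≡ 60² = 3600 ≡ 1; 11^8 ≡ 1² = 1 ≡ 1; 11^16 ≡ 1² = 1 ≡ 1.
Since 30 = 16 + 8 + 4 + 2, 11^30 ≡ 1 · 1 · 1 · 60; multiplying out mod 61: 1·1 = 1 ≡ 1, then 1·1 = 1 ≡ 1, then 1·60 = 60 ≡ 60. Thus 11^30 ≡ 60 ≡ −1 (mod 61).
The value −1 means 11 is a non-residue modulo 61, so k² ≡ 11 (mod 61) is impossible.

No such integer exists.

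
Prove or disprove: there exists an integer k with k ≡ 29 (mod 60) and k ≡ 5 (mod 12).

Here gcd(60, 12) = 12, and both 29 and 5 leave remainder 5 mod 12, so the system is consistent.
In fact k = 29 itself already satisfies 29 mod 12 = 5.
Verify: 29 = 0·60 + 29 and 29 = 2·12 + 5. ✓

k = 29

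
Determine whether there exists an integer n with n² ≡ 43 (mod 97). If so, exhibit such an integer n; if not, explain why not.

n = 25 works: 25² = 625, and 625 − 43 = 582 = 6·97.

n = 25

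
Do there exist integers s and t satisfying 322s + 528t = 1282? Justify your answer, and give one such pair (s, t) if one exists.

gcd(322, 528) = 2, and 2 divides 1282, so integer solutions exist.
Dividing through by 2 reduces the equation to 161s + 264t = 641.
Dividing repeatedly: 264 = 1·161 + 103, 161 = 1·103 + 58, 103 = 1·58 + 45, 58 = 1·45 + 13, 45 = 3·13 + 6, 13 = 2·6 + 1, 6 = 6·1 + 0.
Back-substituting, 1 = 13 − 2·6 = 13 − 2·(45 − 3·13) = −2·45 + 7·13 = −2·45 + 7·(58 − 1·45) = 7·58 − 9·45 = 7·58 − 9·(103 − 1·58) = −9·103 + 16·58 = −9·103 + 16·(161 − 1·103) = 16·161 − 25·103 = 16·161 − 25·(264 − 1·161) = −25·264 + 41·161; that is, 161·41 + 264·(-25) = 1.
Times 641: 161·26281 + 264·(-16025) = 641, so (26281, -16025) solves it.
Subtracting 99·264 from s and adding 99·161 to t gives the tidier solution (145, -86).
Indeed 322·145 + 528·(-86) = 46690 − 45408 = 1282.

s = 145, t = -86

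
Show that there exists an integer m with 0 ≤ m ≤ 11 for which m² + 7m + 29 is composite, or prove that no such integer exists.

The values for m = 0, 1, …, 11 are 29, 37, 47, 59, 73, 89, 107, 127, 149, 173, 199, 227, and each of these is prime.
So no value in the range makes the expression composite.

No such integer m in that range exists.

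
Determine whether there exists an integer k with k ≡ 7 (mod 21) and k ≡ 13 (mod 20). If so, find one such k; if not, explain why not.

k = 133

Since 21 and 20 share no common factor, CRT says the pair of congruences has a solution (unique mod 420).
Write k = 7 + 21t and require 7 + 21t ≡ 13 (mod 20), i.e. 21t ≡ 6 (mod 20).
21 ≡ 1 (mod 20), so this reads 1t ≡ 6 (mod 20). So t ≡ 6 (mod 20).
Taking t = 6 gives k = 7 + 21·6 = 133.
Verify: 133 = 6·21 + 7 and 133 = 6·20 + 13. ✓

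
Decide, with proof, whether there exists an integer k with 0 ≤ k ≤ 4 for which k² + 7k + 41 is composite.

k = 4

At k = 4: 4² + 7·4 + 41 = 85 = 5·17, which is composite.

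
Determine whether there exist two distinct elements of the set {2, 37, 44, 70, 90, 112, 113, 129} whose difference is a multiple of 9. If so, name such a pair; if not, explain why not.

Residues mod 9: 2↦2, 37↦1, 44↦8, 70↦7, 90↦0, 112↦4, 113↦5, 129↦3.
All 8 residues are distinct, so no two elements differ by a multiple of 9.

No such pair exists.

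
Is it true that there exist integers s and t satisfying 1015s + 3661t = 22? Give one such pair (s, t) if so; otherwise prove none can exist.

gcd(1015, 3661) = 7, so every integer of the form 1015s + 3661t is a multiple of 7.
But 22 is not a multiple of 7 (it leaves remainder 1).
Hence no integers s, t satisfy the equation.

There are no such integers.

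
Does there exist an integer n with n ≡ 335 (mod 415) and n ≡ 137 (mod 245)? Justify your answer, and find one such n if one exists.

There is no such integer.

Both moduli are multiples of 5 = gcd(415, 245), so any solution would satisfy n ≡ 335 and n ≡ 137 modulo 5 simultaneously.
However 335 ≡ 0 and 137 ≡ 2 (mod 5), and 0 ≠ 2.
So no integer satisfies both congruences.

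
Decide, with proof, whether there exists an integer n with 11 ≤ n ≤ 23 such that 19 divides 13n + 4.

For n = 11, 12, …, 23 the values of 13n + 4 modulo 19 are 14, 8, 2, 15, 9, 3, 16, 10, 4, 17, 11, 5, 18 respectively.
The residue 0 does not occur, so no n in [11, 23] makes 13n + 4 a multiple of 19.

No such integer n in that range exists.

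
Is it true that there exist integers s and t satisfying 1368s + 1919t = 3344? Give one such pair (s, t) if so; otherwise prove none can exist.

gcd(1368, 1919) = 19, and 19 divides 3344, so integer solutions exist.
Dividing through by 19 reduces the equation to 72s + 101t = 176.
Run the Euclidean algorithm on 101 and 72: 101 = 1·72 + 29, 72 = 2·29 + 14, 29 = 2·14 + 1, 14 = 14·1 + 0.
Unwinding: 1 = 29 − 2·14 = 29 − 2·(72 − 2·29) = −2·72 + 5·29 = −2·72 + 5·(101 − 1·72) = 5·101 − 7·72, i.e. 72·(-7) + 101·5 = 1.
Scaling by 176 gives the particular solution (s, t) = (-1232, 880).
Shifting by a multiple of (101, −72) keeps it a solution: s = -1232 + 13·101 = 81, t = 880 − 13·72 = -56.
Check: 1368·81 + 1919·(-56) = 110808 − 107464 = 3344. ✓

s = 81, t = -56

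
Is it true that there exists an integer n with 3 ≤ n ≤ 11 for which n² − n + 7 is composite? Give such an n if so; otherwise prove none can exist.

At n = 7: 7² − 7 + 7 = 49 = 7·7, which is composite.

n = 7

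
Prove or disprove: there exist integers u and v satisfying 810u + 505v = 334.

Any value of 810u + 505v is a multiple of gcd(810, 505) = 5.
But 334 is not a multiple of 5 (it leaves remainder 4).
Therefore 810u + 505v = 334 has no solution in integers.

There are no such integers.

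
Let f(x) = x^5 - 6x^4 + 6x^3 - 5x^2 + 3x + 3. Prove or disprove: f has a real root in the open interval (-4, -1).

The endpoint values f(-4) = -3033 and f(-1) = -18 are both negative. Claim: f(x) < 0 for every x in (-4, -1).
Shift to the endpoint -1: with x = -1 − u (0 < u < 3), one computes f(-1 − u) = -u^5 - 11u^4 - 40u^3 - 69u^2 - 60u - 18.
The nonzero coefficients here are all negative, so for u > 0 every term is negative (or zero), and the constant term -18 is strictly negative.
So f is strictly negative on (-4, -1); no root exists in the interval.

No.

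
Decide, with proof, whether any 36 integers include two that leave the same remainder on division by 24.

Yes, this is always true.

Partition the integers by their residue mod 24; there are 24 classes.
Placing 36 integers into 24 classes, some class receives at least two — say a and b.
So a and b have equal remainders mod 24, which is exactly what was to be shown.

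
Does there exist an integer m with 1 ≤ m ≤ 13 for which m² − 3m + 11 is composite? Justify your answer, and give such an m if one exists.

m = 5

At m = 5: 5² − 3·5 + 11 = 21 = 3·7, which is composite.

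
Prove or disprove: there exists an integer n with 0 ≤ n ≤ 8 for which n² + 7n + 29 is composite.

No, no such integer n in that range exists.

The values for n = 0, 1, …, 8 are 29, 37, 47, 59, 73, 89, 107, 127, 149, and each of these is prime.
So no value in the range makes the expression composite.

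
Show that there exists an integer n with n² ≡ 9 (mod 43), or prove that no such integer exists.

n = 3

Take n = 3. Then 3² = 9, and since 0 ≤ 9 < 43 this is already reduced: 3² ≡ 9 (mod 43).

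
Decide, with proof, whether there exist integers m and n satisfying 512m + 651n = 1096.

512 and 651 are coprime, so 512m + 651n ranges over all of ℤ.
Run the Euclidean algorithm on 651 and 512: 651 = 1·512 + 139, 512 = 3·139 + 95, 139 = 1·95 + 44, 95 = 2·44 + 7, 44 = 6·7 + 2, 7 = 3·2 + 1, 2 = 2·1 + 0.
Back-substituting, 1 = 7 − 3·2 = 7 − 3·(44 − 6·7) = −3·44 + 19·7 = −3·44 + 19·(95 − 2·44) = 19·95 − 41·44 = 19·95 − 41·(139 − 1·95) = −41·139 + 60·95 = −41·139 + 60·(512 − 3·139) = 60·512 − 221·139 = 60·512 − 221·(651 − 1·512) = −221·651 + 281·512; that is, 512·281 + 651·(-221) = 1.
Times 1096: 512·307976 + 651·(-242216) = 1096, so (307976, -242216) solves it.
Subtracting 473·651 from m and adding 473·512 to n gives the tidier solution (53, -40).
Check: 512·53 + 651·(-40) = 27136 − 26040 = 1096. ✓

m = 53, n = -40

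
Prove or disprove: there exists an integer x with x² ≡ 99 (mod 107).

x = 62

x = 62 works: 62² = 3844, and 3844 − 99 = 3745 = 35·107.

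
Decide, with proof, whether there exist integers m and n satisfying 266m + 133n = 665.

Since gcd(266, 133) = 133 and 665 = 133·5, Bézout's identity guarantees a solution.
Dividing through by 133 reduces the equation to 2m + 1n = 5.
The coefficient of n is 1, so setting m = 0 and n = 5 already solves it.
Indeed 266·0 + 133·5 = 0 + 665 = 665.

m = 0, n = 5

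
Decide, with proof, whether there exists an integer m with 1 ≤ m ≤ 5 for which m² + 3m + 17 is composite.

At m = 5: 5² + 3·5 + 17 = 57 = 3·19, which is composite.

m = 5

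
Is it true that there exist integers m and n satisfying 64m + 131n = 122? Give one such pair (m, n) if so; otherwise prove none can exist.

Since gcd(64, 131) = 1, every integer is an integer combination of 64 and 131.
Euclidean algorithm: 131 = 2·64 + 3, 64 = 21·3 + 1, 3 = 3·1 + 0.
Unwinding: 1 = 64 − 21·3 = 64 − 21·(131 − 2·64) = −21·131 + 43·64, i.e. 64·43 + 131·(-21) = 1.
Multiplying through by 122: m = 43·122 = 5246, n = (-21)·122 = -2562 is a solution.
Shifting by a multiple of (131, −64) keeps it a solution: m = 5246 − 40·131 = 6, n = -2562 + 40·64 = -2.
Check: 64·6 + 131·(-2) = 384 − 262 = 122. ✓

m = 6, n = -2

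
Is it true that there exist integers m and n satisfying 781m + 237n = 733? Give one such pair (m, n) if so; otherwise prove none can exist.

Since gcd(781, 237) = 1, every integer is an integer combination of 781 and 237.
Dividing repeatedly: 781 = 3·237 + 70, 237 = 3·70 + 27, 70 = 2·27 + 16, 27 = 1·16 + 11, 16 = 1·11 + 5, 11 = 2·5 + 1, 5 = 5·1 + 0.
Back-substituting, 1 = 11 − 2·5 = 11 − 2·(16 − 1·11) = −2·16 + 3·11 = −2·16 + 3·(27 − 1·16) = 3·27 − 5·16 = 3·27 − 5·(70 − 2·27) = −5·70 + 13·27 = −5·70 + 13·(237 − 3·70) = 13·237 − 44·70 = 13·237 − 44·(781 − 3·237) = −44·781 + 145·237; that is, 781·(-44) + 237·145 = 1.
Times 733: 781·(-32252) + 237·106285 = 733, so (-32252, 106285) solves it.
Adding 137·237 to m and subtracting 137·781 from n gives the tidier solution (217, -712).
Indeed 781·217 + 237·(-712) = 169477 − 168744 = 733.

m = 217, n = -712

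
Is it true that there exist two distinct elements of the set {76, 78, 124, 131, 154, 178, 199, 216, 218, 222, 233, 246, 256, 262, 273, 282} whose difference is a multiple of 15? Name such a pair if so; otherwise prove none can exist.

76 mod 15 = 1 and 256 mod 15 = 1, so 256 − 76 = 180 = 12·15.

The pair (76, 256) works.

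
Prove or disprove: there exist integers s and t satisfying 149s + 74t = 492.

s = 48, t = -90

149 and 74 are coprime, so 149s + 74t ranges over all of ℤ.
Euclidean algorithm: 149 = 2·74 + 1, 74 = 74·1 + 0.
Unwinding: 1 = 149 − 2·74, i.e. 149·1 + 74·(-2) = 1.
Multiplying through by 492: s = 1·492 = 492, t = (-2)·492 = -984 is a solution.
Subtracting 6·74 from s and adding 6·149 to t gives the tidier solution (48, -90).
Indeed 149·48 + 74·(-90) = 7152 − 6660 = 492.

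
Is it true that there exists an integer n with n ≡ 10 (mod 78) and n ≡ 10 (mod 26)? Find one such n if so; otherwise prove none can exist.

n = 10

The moduli are not coprime: gcd(78, 26) = 26. Compatibility requires 26 ∣ (10 − 10) = 0, which holds, so solutions exist.
In fact n = 10 itself already satisfies 10 mod 26 = 10.
Check: 10 mod 78 = 10, 10 mod 26 = 10. ✓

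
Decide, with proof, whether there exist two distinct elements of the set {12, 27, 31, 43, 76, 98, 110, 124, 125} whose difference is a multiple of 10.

Two integers differ by a multiple of 10 exactly when they have the same residue mod 10. The residues are 12↦2, 27↦7, 31↦1, 43↦3, 76↦6, 98↦8, 110↦0, 124↦4, 125↦5.
These 9 residues are pairwise different, hence no difference of two elements is divisible by 10.

There is no such pair.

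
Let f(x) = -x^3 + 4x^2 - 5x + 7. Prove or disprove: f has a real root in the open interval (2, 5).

Yes, f has a root in the interval.

f(2) = 5 and f(5) = -43, which have opposite signs.
f is continuous everywhere (it is a polynomial), in particular on [2, 5].
By the Intermediate Value Theorem, f takes the value 0 somewhere in the open interval.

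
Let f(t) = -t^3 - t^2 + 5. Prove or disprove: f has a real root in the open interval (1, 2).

Yes, f has a root in the interval.

f(1) = 3 and f(2) = -7, which have opposite signs.
f is continuous everywhere (it is a polynomial), in particular on [1, 2].
By the Intermediate Value Theorem f must vanish at some point of (1, 2).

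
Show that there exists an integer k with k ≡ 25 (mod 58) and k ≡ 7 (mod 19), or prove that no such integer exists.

k = 83

The moduli 58 and 19 are coprime, so by the Chinese Remainder Theorem a unique solution modulo 1102 exists.
Write k = 25 + 58t and require 25 + 58t ≡ 7 (mod 19), i.e. 58t ≡ 1 (mod 19).
58 ≡ 1 (mod 19), so this reads 1t ≡ 1 (mod 19). So t ≡ 1 (mod 19).
With t = 1: k = 25 + 58·1 = 83.
Indeed 83 ≡ 25 (mod 58) and 83 ≡ 7 (mod 19).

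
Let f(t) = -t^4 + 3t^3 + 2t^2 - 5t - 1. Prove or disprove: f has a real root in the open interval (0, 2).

Yes, f has a root in the interval.

f(0) = -1 and f(2) = 5, which have opposite signs.
f is continuous everywhere (it is a polynomial), in particular on [0, 2].
By the Intermediate Value Theorem, f takes the value 0 somewhere in the open interval.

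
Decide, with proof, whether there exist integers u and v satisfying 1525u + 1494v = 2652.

Since gcd(1525, 1494) = 1, every integer is an integer combination of 1525 and 1494.
Euclidean algorithm: 1525 = 1·1494 + 31, 1494 = 48·31 + 6, 31 = 5·6 + 1, 6 = 6·1 + 0.
Working back up the chain: 1 = 31 − 5·6 = 31 − 5·(1494 − 48·31) = −5·1494 + 241·31 = −5·1494 + 241·(1525 − 1·1494) = 241·1525 − 246·1494. So 1525·241 + 1494·(-246) = 1.
Scaling by 2652 gives the particular solution (u, v) = (639132, -652392).
Subtracting 427·1494 from u and adding 427·1525 to v gives the tidier solution (1194, -1217).
Check: 1525·1194 + 1494·(-1217) = 1820850 − 1818198 = 2652. ✓

u = 1194, v = -1217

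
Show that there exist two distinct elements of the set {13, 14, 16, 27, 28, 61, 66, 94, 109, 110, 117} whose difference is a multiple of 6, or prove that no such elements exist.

13 mod 6 = 1 and 61 mod 6 = 1, so 61 − 13 = 48 = 8·6.

Yes: 13 and 61.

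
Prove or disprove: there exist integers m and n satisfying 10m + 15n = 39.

Any value of 10m + 15n is a multiple of gcd(10, 15) = 5.
But 39 = 5·7 + 4, so 5 ∤ 39.
So the equation is unsolvable over ℤ.

No, no such integers exist.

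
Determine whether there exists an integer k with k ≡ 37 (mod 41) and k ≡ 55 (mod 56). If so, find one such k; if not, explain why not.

Since 41 and 56 share no common factor, CRT says the pair of congruences has a solution (unique mod 2296).
Write k = 37 + 41t and require 37 + 41t ≡ 55 (mod 56), i.e. 41t ≡ 18 (mod 56).
Invert 41 mod 56 by the Euclidean algorithm: 56 = 1·41 + 15, 41 = 2·15 + 11, 15 = 1·11 + 4, 11 = 2·4 + 3, 4 = 1·3 + 1, 3 = 3·1 + 0; back-substituting, 1 = 4 − 1·3 = 4 − (11 − 2·4) = −11 + 3·4 = −11 + 3·(15 − 1·11) = 3·15 − 4·11 = 3·15 − 4·(41 − 2·15) = −4·41 + 11·15 = −4·41 + 11·(56 − 1·41) = 11·56 − 15·41. Hence 41·(-15) ≡ 1, so 41⁻¹ ≡ -15 ≡ 41 (mod 56).
Multiplying by 41: t ≡ 41·18 = 738 ≡ 10 (mod 56).
With t = 10: k = 37 + 41·10 = 447.
Verify: 447 = 10·41 + 37 and 447 = 7·56 + 55. ✓

k = 447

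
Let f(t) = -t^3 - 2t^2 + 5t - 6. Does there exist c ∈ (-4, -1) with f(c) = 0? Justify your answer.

Such a root exists.

f(-4) = 6 and f(-1) = -12, which have opposite signs.
f is continuous everywhere (it is a polynomial), in particular on [-4, -1].
By the Intermediate Value Theorem, f takes the value 0 somewhere in the open interval.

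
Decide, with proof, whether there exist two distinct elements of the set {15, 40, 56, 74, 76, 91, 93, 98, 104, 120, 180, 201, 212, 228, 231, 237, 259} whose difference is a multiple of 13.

Both 15 and 93 leave remainder 2 on division by 13; their difference 78 = 6·13 is a multiple of 13.

15 and 93 are such a pair.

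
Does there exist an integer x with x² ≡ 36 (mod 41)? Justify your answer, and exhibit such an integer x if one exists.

Take x = 35. Then 35² = 1225 = 29·41 + 36, so 35² ≡ 36 (mod 41).

x = 35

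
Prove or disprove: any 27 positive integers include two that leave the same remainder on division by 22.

True.

Each integer lies in one of the 22 residue classes modulo 22.
Placing 27 integers into 22 classes, some class receives at least two — say a and b.
That is, a and b leave the same remainder on division by 22, as claimed.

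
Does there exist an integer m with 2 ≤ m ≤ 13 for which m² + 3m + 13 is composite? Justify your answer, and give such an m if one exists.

At m = 9: 9² + 3·9 + 13 = 121 = 11·11, which is composite.

m = 9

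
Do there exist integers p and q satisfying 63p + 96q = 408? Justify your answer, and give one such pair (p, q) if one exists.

p = 8, q = -1

gcd(63, 96) = 3, and 3 divides 408, so integer solutions exist.
Dividing through by 3 reduces the equation to 21p + 32q = 136.
Euclidean algorithm: 32 = 1·21 + 11, 21 = 1·11 + 10, 11 = 1·10 + 1, 10 = 10·1 + 0.
Unwinding: 1 = 11 − 1·10 = 11 − (21 − 1·11) = −21 + 2·11 = −21 + 2·(32 − 1·21) = 2·32 − 3·21, i.e. 21·(-3) + 32·2 = 1.
Multiplying through by 136: p = (-3)·136 = -408, q = 2·136 = 272 is a solution.
The general solution is p = -408 + 32k, q = 272 − 21k; taking k = 13 gives the smaller pair p = 8, q = -1.
Check: 63·8 + 96·(-1) = 504 − 96 = 408. ✓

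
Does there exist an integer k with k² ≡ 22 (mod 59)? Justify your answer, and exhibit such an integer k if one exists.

Take k = 9. Then 9² = 81 = 1·59 + 22, so 9² ≡ 22 (mod 59).

k = 9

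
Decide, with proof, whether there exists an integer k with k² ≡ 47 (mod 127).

k = 38 works: 38² = 1444, and 1444 − 47 = 1397 = 11·127.

k = 38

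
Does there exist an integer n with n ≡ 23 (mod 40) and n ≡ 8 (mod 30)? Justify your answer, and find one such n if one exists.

There is no such integer.

Reduce both congruences modulo 10, which divides 40 and 30: they say n ≡ 23 (mod 10) and n ≡ 8 (mod 10).
But 23 mod 10 = 3 while 8 mod 10 = 8, a contradiction.
So no integer satisfies both congruences.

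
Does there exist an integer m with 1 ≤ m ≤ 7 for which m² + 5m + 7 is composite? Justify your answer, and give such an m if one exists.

At m = 2: 2² + 5·2 + 7 = 21 = 3·7, which is composite.

m = 2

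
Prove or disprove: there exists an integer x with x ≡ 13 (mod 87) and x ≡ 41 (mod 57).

gcd(87, 57) = 3. If x ≡ 13 (mod 87) and x ≡ 41 (mod 57), then x ≡ 13 (mod 3) and x ≡ 41 (mod 3).
These are incompatible: 13 − 41 = -28 is not divisible by 3.
Hence the system has no solution.

There is no such integer.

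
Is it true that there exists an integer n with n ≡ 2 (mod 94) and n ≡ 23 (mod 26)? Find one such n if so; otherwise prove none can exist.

No such integer exists.

Reduce both congruences modulo 2, which divides 94 and 26: they say n ≡ 2 (mod 2) and n ≡ 23 (mod 2).
However 2 ≡ 0 and 23 ≡ 1 (mod 2), and 0 ≠ 1.
Therefore no such n exists.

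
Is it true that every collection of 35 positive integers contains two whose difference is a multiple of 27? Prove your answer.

Yes, this is always true.

Partition the integers by their residue mod 27; there are 27 classes.
Placing 35 integers into 27 classes, some class receives at least two — say a and b.
Equal remainders mean a − b ≡ 0 (mod 27), so 27 divides their difference.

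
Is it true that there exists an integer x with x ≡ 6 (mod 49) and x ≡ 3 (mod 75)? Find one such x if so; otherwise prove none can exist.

The moduli 49 and 75 are coprime, so by the Chinese Remainder Theorem a unique solution modulo 3675 exists.
Any solution of the first congruence is x = 6 + 49t; substituting into the second, 49t ≡ 3 − 6 ≡ 72 (mod 75).
Note 49·49 = 2401 ≡ 1 (mod 75) (as 2401 − 1 = 32·75), so 49⁻¹ ≡ 49.
Multiplying by 49: t ≡ 49·72 = 3528 ≡ 3 (mod 75).
Taking t = 3 gives x = 6 + 49·3 = 153.
Verify: 153 = 3·49 + 6 and 153 = 2·75 + 3. ✓

x = 153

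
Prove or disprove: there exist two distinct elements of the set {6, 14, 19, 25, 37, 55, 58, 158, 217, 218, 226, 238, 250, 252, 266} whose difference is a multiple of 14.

14 and 238 are such a pair.

14 mod 14 = 0 and 238 mod 14 = 0, so 238 − 14 = 224 = 16·14.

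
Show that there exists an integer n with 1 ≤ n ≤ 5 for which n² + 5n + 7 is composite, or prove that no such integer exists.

At n = 5: 5² + 5·5 + 7 = 57 = 3·19, which is composite.

n = 5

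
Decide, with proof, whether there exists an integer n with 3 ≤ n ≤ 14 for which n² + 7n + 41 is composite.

At n = 9: 9² + 7·9 + 41 = 185 = 5·37, which is composite.

n = 9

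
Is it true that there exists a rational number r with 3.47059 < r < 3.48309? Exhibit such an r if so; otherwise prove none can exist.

Look for a denominator N such that an integer falls strictly between N·3.47059 and N·3.48309. N = 19 works: 19·3.47059 = 65.94121 < 66 < 66.17871 = 19·3.48309.
Dividing back, 3.47059 < 66/19 < 3.48309, and 66/19 is rational.

r = 66/19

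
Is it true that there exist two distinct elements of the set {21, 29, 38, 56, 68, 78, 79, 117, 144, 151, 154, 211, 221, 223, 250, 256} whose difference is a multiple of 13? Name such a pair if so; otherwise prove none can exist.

The pair (21, 151) works.

Reduce each element mod 13: 21↦8, 29↦3, 38↦12, 56↦4, 68↦3, 78↦0, 79↦1, 117↦0, 144↦1, 151↦8, 154↦11, 211↦3, 221↦0, 223↦2, 250↦3, 256↦9. The residue 8 repeats (at 21 and 151), and 151 − 21 = 130 = 10·13.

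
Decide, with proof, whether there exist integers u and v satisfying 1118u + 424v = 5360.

u = 12, v = -19

Since gcd(1118, 424) = 2 and 5360 = 2·2680, Bézout's identity guarantees a solution.
Dividing through by 2 reduces the equation to 559u + 212v = 2680.
Dividing repeatedly: 559 = 2·212 + 135, 212 = 1·135 + 77, 135 = 1·77 + 58, 77 = 1·58 + 19, 58 = 3·19 + 1, 19 = 19·1 + 0.
Working back up the chain: 1 = 58 − 3·19 = 58 − 3·(77 − 1·58) = −3·77 + 4·58 = −3·77 + 4·(135 − 1·77) = 4·135 − 7·77 = 4·135 − 7·(212 − 1·135) = −7·212 + 11·135 = −7·212 + 11·(559 − 2·212) = 11·559 − 29·212. So 559·11 + 212·(-29) = 1.
Multiplying through by 2680: u = 11·2680 = 29480, v = (-29)·2680 = -77720 is a solution.
The general solution is u = 29480 + 212k, v = -77720 − 559k; taking k = -139 gives the smaller pair u = 12, v = -19.
Indeed 1118·12 + 424·(-19) = 13416 − 8056 = 5360.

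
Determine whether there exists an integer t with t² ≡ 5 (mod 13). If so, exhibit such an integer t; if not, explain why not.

No such integer exists.

Squares mod 13 repeat after t = 6 (as (−t)² = t²); for t = 0..6 they are 0, 1, 4, 9, 3, 12, 10.
The set of squares mod 13 is therefore {0, 1, 3, 4, 9, 10, 12}, which does not contain 5.
Hence no integer t has t² ≡ 5 (mod 13).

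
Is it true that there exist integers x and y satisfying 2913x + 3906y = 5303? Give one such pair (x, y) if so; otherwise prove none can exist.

No such integers exist.

Any value of 2913x + 3906y is a multiple of gcd(2913, 3906) = 3.
But 5303 = 3·1767 + 2, so 3 ∤ 5303.
So the equation is unsolvable over ℤ.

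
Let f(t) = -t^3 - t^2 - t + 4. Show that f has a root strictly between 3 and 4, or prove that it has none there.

Evaluate at the endpoints: f(3) = -35, f(4) = -80 — same sign (negative).
The derivative f'(t) = -3t^2 - 2t - 1 is a quadratic with discriminant (-2)² − 4·(-3)·(-1) = -8 < 0; it never vanishes, so it is always negative (sign of the leading coefficient).
Hence f is strictly decreasing on ℝ, and in particular on [3, 4]. A strictly monotone function with same-sign endpoint values stays negative on the whole interval, so f has no zero in (3, 4).

f has no root in that interval.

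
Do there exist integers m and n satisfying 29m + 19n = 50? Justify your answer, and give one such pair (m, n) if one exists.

Since gcd(29, 19) = 1, every integer is an integer combination of 29 and 19.
Run the Euclidean algorithm on 29 and 19: 29 = 1·19 + 10, 19 = 1·10 + 9, 10 = 1·9 + 1, 9 = 9·1 + 0.
Unwinding: 1 = 10 − 1·9 = 10 − (19 − 1·10) = −19 + 2·10 = −19 + 2·(29 − 1·19) = 2·29 − 3·19, i.e. 29·2 + 19·(-3) = 1.
Scaling by 50 gives the particular solution (m, n) = (100, -150).
The general solution is m = 100 + 19k, n = -150 − 29k; taking k = -5 gives the smaller pair m = 5, n = -5.
Indeed 29·5 + 19·(-5) = 145 − 95 = 50.

m = 5, n = -5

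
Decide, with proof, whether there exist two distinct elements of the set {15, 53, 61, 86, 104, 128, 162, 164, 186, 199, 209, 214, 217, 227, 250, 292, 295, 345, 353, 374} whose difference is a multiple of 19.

Both 15 and 53 leave remainder 15 on division by 19; their difference 38 = 2·19 is a multiple of 19.

15 and 53 are such a pair.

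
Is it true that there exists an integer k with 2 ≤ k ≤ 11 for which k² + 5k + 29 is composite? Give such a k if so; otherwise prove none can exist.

At k = 11: 11² + 5·11 + 29 = 205 = 5·41, which is composite.

k = 11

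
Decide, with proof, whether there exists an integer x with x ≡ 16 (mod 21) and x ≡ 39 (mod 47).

gcd(21, 47) = 1, so the Chinese Remainder Theorem guarantees exactly one residue class mod 987 satisfying both.
Any solution of the first congruence is x = 16 + 21t; substituting into the second, 21t ≡ 39 − 16 ≡ 23 (mod 47).
Since 21·9 = 189 = 4·47 + 1, the inverse of 21 mod 47 is 9.
Therefore t ≡ 9·23 = 207 ≡ 19 (mod 47).
With t = 19: x = 16 + 21·19 = 415.
Verify: 415 = 19·21 + 16 and 415 = 8·47 + 39. ✓

x = 415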